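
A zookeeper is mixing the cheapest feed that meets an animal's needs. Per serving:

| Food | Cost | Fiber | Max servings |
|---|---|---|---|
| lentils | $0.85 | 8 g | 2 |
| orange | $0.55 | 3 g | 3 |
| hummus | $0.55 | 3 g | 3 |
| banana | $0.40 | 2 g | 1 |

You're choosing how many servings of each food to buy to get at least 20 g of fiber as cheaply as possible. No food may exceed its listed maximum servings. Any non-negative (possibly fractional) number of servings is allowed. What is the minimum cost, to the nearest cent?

Cost per g of fiber: lentils $0.1062, orange $0.1833, hummus $0.1833, banana $0.2000.
Take 2 servings of lentils: +16.0 g fiber for $1.70 (total $1.70, still need 4.0 g).
Take 1.333 servings of orange: +4.0 g fiber for $0.73 (total $2.43, still need 0.0 g).
Greedy by cheapest-per-g is optimal for a single linear constraint, so the minimum cost is $2.43.

$2.43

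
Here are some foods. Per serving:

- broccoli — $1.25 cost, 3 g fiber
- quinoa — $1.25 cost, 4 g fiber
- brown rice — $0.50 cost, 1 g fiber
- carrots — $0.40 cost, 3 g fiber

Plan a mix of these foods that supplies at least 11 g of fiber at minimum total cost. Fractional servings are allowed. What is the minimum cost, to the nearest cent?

Cost per g of fiber: carrots $0.1333, quinoa $0.3125, broccoli $0.4167, brown rice $0.5000.
With no serving limits, use only carrots: 11 g / 3 g = 3.667 servings × $0.40 = $1.47.

$1.47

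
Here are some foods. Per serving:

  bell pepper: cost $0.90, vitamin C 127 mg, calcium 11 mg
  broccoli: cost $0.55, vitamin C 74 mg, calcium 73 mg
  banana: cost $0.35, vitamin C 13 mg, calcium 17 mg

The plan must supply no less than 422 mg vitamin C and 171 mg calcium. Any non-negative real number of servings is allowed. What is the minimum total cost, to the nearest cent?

$3.04

bell pepper only: max(422/127, 171/11) = 15.55 servings → $13.99.
broccoli only: max(422/74, 171/73) = 5.703 servings → $3.14.
banana only: max(422/13, 171/17) = 32.46 servings → $11.36.
bell pepper + broccoli with both tight: 2.146 servings and 2.019 servings → $3.04.
bell pepper + banana with both tight: 2.456 servings and 8.47 servings → $5.17.
broccoli + banana: intersection lies outside the first quadrant.
The minimum over all feasible corners is $3.04.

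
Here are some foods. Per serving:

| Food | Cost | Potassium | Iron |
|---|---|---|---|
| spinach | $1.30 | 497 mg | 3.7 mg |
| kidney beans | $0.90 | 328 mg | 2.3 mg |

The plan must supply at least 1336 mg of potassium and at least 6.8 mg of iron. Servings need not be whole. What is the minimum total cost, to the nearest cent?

$3.49

An LP optimum is at a vertex; with two nutrient constraints at most two foods are used. Check each candidate.
spinach only: max(1336/497, 6.8/3.7) = 2.688 servings → $3.49.
kidney beans only: max(1336/328, 6.8/2.3) = 4.073 servings → $3.67.
spinach + kidney beans: the both-tight solution has a negative serving — not a feasible corner.
So the least-cost plan costs $3.49.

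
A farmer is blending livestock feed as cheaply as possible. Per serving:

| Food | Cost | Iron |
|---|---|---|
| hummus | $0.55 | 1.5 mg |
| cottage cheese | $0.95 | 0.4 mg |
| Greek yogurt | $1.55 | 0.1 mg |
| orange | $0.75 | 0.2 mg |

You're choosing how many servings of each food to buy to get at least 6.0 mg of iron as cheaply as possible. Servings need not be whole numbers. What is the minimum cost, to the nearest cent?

Cost per mg of iron: hummus $0.3667, cottage cheese $2.3750, orange $3.7500, Greek yogurt $15.5000.
With no serving limits, use only hummus: 6.0 mg / 1.5 mg = 4 servings × $0.55 = $2.20.

$2.20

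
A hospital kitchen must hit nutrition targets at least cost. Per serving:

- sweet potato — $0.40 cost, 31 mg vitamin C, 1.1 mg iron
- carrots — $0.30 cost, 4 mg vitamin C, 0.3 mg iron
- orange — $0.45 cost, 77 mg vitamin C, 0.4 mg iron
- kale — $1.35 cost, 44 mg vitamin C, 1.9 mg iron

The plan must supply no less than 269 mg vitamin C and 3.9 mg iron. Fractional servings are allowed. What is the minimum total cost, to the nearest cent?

$2.16

The cheapest plan sits at a corner of the feasible region — with two constraints it uses at most two foods.
sweet potato only: max(269/31, 3.9/1.1) = 8.677 servings → $3.47.
carrots only: max(269/4, 3.9/0.3) = 67.25 servings → $20.18.
orange only: max(269/77, 3.9/0.4) = 9.75 servings → $4.39.
kale only: max(269/44, 3.9/1.9) = 6.114 servings → $8.25.
sweet potato + carrots: the both-tight solution has a negative serving — not a feasible corner.
sweet potato + orange with both tight: 2.665 servings and 2.42 servings → $2.16.
sweet potato + kale: intersection lies outside the first quadrant.
carrots + orange with both tight: 8.963 servings and 3.028 servings → $4.05.
carrots + kale: intersection lies outside the first quadrant.
orange + kale with both tight: 2.638 servings and 1.497 servings → $3.21.
So the least-cost plan costs $2.16.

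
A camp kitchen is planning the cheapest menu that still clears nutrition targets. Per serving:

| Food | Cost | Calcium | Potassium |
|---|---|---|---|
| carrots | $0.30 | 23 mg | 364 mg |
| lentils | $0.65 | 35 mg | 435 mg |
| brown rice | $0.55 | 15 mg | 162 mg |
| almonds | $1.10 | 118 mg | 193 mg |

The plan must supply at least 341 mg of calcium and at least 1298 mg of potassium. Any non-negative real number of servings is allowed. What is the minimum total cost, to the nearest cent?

$3.37

For a min-cost LP with two ≥-constraints, a basic feasible solution has at most two positive variables.
carrots only: max(341/23, 1298/364) = 14.83 servings → $4.45.
lentils only: max(341/35, 1298/435) = 9.743 servings → $6.33.
brown rice only: max(341/15, 1298/162) = 22.73 servings → $12.50.
almonds only: max(341/118, 1298/193) = 6.725 servings → $7.40.
carrots + lentils: intersection lies outside the first quadrant.
carrots + brown rice with both targets exact would need a negative amount; discard.
carrots + almonds with both tight: 2.268 servings and 2.448 servings → $3.37.
lentils + brown rice: intersection lies outside the first quadrant.
lentils + almonds with both tight: 1.96 servings and 2.309 servings → $3.81.
brown rice + almonds with both tight: 5.385 servings and 2.205 servings → $5.39.
So the least-cost plan costs $3.37.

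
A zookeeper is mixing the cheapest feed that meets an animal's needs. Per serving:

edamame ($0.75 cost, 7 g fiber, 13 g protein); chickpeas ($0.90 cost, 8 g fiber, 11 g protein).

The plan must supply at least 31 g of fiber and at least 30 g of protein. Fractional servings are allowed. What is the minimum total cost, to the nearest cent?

$3.32

edamame only: max(31/7, 30/13) = 4.429 servings → $3.32.
chickpeas only: max(31/8, 30/11) = 3.875 servings → $3.49.
edamame + chickpeas: intersection lies outside the first quadrant.
So the least-cost plan costs $3.32.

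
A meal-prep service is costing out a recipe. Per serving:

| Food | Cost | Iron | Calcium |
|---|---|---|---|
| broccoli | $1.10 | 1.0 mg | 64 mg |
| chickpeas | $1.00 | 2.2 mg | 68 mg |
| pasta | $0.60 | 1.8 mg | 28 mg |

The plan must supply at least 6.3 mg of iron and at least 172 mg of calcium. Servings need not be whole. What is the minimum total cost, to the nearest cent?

$2.68

broccoli only: max(6.3/1.0, 172/64) = 6.3 servings → $6.93.
chickpeas only: max(6.3/2.2, 172/68) = 2.864 servings → $2.86.
pasta only: max(6.3/1.8, 172/28) = 6.143 servings → $3.69.
broccoli + chickpeas: intersection lies outside the first quadrant.
broccoli + pasta with both tight: 1.528 servings and 2.651 servings → $3.27.
chickpeas + pasta with both tight: 2.191 servings and 0.8224 servings → $2.68.
Cheapest feasible corner: $2.68.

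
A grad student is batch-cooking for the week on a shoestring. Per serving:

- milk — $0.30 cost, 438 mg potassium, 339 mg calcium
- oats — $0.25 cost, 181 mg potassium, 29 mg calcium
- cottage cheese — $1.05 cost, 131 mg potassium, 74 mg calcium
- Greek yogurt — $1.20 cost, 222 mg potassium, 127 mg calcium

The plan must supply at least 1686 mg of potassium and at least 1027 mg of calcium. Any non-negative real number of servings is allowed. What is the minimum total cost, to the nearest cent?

Check every corner: each single food scaled to meet both minima, and each pair solved so both constraints bind.
milk only: max(1686/438, 1027/339) = 3.849 servings → $1.15.
oats only: max(1686/181, 1027/29) = 35.41 servings → $8.85.
cottage cheese only: max(1686/131, 1027/74) = 13.88 servings → $14.57.
Greek yogurt only: max(1686/222, 1027/127) = 8.087 servings → $9.70.
milk + oats with both tight: 2.815 servings and 2.502 servings → $1.47.
milk + cottage cheese with both tight: 0.8146 servings and 10.15 servings → $10.90.
milk + Greek yogurt with both tight: 0.7066 servings and 6.2 servings → $7.65.
oats + cottage cheese: intersection lies outside the first quadrant.
oats + Greek yogurt: intersection lies outside the first quadrant.
cottage cheese + Greek yogurt: the both-tight solution has a negative serving — not a feasible corner.
So the least-cost plan costs $1.15.

$1.15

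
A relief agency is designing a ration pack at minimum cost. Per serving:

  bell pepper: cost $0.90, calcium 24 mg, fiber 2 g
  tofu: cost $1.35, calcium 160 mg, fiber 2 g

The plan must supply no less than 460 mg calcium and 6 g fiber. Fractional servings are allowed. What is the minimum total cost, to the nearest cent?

This is a tiny linear program; its minimum lies at a vertex of the feasible set. List the vertices and price them.
bell pepper only: max(460/24, 6/2) = 19.17 servings → $17.25.
tofu only: max(460/160, 6/2) = 3 servings → $4.05.
bell pepper + tofu with both tight: 0.1471 servings and 2.853 servings → $3.98.
Cheapest feasible corner: $3.98.

$3.98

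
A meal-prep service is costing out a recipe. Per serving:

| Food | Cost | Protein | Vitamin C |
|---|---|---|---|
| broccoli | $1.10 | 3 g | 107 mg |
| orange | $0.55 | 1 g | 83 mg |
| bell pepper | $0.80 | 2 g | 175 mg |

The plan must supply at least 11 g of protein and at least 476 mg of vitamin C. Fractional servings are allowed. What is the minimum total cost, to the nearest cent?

$4.09

broccoli only: max(11/3, 476/107) = 4.449 servings → $4.89.
orange only: max(11/1, 476/83) = 11 servings → $6.05.
bell pepper only: max(11/2, 476/175) = 5.5 servings → $4.40.
broccoli + orange with both tight: 3.077 servings and 1.768 servings → $4.36.
broccoli + bell pepper with both tight: 3.129 servings and 0.8071 servings → $4.09.
orange + bell pepper: intersection lies outside the first quadrant.
Cheapest feasible corner: $4.09.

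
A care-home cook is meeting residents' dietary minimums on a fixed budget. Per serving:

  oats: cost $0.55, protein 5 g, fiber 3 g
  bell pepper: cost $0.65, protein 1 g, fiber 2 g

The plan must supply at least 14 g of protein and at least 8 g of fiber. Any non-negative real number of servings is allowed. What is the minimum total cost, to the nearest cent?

Two binding constraints pin down two serving amounts, so the optimal mix uses at most two foods. The candidates are each food alone (scaled to the tighter of protein/fiber) and each pair with both constraints tight.
oats only: max(14/5, 8/3) = 2.8 servings → $1.54.
bell pepper only: max(14/1, 8/2) = 14 servings → $9.10.
oats + bell pepper: intersection lies outside the first quadrant.
The minimum over all feasible corners is $1.54.

$1.54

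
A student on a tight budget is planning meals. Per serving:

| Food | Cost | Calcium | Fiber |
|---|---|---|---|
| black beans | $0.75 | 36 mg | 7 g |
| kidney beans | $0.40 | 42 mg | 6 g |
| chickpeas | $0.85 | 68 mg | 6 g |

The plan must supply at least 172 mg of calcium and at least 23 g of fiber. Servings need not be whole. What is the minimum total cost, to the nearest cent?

$1.64

Compare the cost at each extreme point of the feasible region.
black beans only: max(172/36, 23/7) = 4.778 servings → $3.58.
kidney beans only: max(172/42, 23/6) = 4.095 servings → $1.64.
chickpeas only: max(172/68, 23/6) = 3.833 servings → $3.26.
black beans + kidney beans: intersection lies outside the first quadrant.
black beans + chickpeas with both tight: 2.046 servings and 1.446 servings → $2.76.
kidney beans + chickpeas with both tight: 3.41 servings and 0.4231 servings → $1.72.
Cheapest feasible corner: $1.64.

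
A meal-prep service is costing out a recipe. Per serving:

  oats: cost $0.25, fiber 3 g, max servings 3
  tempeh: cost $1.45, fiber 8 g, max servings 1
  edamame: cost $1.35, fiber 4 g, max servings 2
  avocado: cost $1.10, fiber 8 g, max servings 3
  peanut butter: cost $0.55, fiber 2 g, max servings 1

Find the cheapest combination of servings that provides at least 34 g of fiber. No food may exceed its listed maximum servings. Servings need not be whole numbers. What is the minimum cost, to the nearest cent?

$4.23

Cost per g of fiber: oats $0.0833, avocado $0.1375, tempeh $0.1812, peanut butter $0.2750, edamame $0.3375.
Take 3 servings of oats: +9.0 g fiber for $0.75 (total $0.75, still need 25.0 g).
Take 3 servings of avocado: +24.0 g fiber for $3.30 (total $4.05, still need 1.0 g).
Take 0.125 servings of tempeh: +1.0 g fiber for $0.18 (total $4.23, still need 0.0 g).
Filling from the cheapest source first is optimal under one linear minimum: $4.23.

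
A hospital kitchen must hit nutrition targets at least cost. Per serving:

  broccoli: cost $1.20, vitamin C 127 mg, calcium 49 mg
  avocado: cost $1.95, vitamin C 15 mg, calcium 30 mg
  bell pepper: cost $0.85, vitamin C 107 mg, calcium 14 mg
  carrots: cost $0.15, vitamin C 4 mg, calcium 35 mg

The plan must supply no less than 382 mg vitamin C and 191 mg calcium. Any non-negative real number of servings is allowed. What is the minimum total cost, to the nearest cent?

$3.52

Compare the cost at each extreme point of the feasible region.
broccoli only: max(382/127, 191/49) = 3.898 servings → $4.68.
avocado only: max(382/15, 191/30) = 25.47 servings → $49.66.
bell pepper only: max(382/107, 191/14) = 13.64 servings → $11.60.
carrots only: max(382/4, 191/35) = 95.5 servings → $14.32.
broccoli + avocado with both tight: 2.795 servings and 1.801 servings → $6.87.
broccoli + bell pepper: intersection lies outside the first quadrant.
broccoli + carrots with both tight: 2.967 servings and 1.304 servings → $3.76.
avocado + bell pepper with both tight: 5.03 servings and 2.865 servings → $12.24.
avocado + carrots: the both-tight solution has a negative serving — not a feasible corner.
bell pepper + carrots with both tight: 3.417 servings and 4.09 servings → $3.52.
Cheapest feasible corner: $3.52.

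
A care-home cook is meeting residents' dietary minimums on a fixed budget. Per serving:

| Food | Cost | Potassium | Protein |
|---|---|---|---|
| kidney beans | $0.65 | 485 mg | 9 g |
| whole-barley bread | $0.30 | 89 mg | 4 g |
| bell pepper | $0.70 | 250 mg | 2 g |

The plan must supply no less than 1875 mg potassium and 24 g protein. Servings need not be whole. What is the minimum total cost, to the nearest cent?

$2.51

With two linear requirements the optimum uses one or two foods; enumerate the corners.
kidney beans only: max(1875/485, 24/9) = 3.866 servings → $2.51.
whole-barley bread only: max(1875/89, 24/4) = 21.07 servings → $6.32.
bell pepper only: max(1875/250, 24/2) = 12 servings → $8.40.
kidney beans + whole-barley bread: the both-tight solution has a negative serving — not a feasible corner.
kidney beans + bell pepper with both tight: 1.758 servings and 4.09 servings → $4.01.
whole-barley bread + bell pepper with both tight: 2.737 servings and 6.526 servings → $5.39.
Cheapest feasible corner: $2.51.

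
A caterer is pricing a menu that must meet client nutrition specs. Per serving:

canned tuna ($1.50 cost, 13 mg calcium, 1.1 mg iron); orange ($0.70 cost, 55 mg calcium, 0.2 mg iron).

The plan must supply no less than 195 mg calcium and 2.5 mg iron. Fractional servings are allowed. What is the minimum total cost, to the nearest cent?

With two linear requirements the optimum uses one or two foods; enumerate the corners.
canned tuna only: max(195/13, 2.5/1.1) = 15 servings → $22.50.
orange only: max(195/55, 2.5/0.2) = 12.5 servings → $8.75.
canned tuna + orange with both tight: 1.701 servings and 3.143 servings → $4.75.
So the least-cost plan costs $4.75.

$4.75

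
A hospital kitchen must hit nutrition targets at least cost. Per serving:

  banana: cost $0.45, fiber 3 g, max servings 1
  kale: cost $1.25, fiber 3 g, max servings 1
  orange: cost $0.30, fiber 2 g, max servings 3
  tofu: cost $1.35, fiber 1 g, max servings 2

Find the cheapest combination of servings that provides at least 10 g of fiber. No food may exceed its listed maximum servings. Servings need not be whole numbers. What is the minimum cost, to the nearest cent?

Cost per g of fiber: banana $0.1500, orange $0.1500, kale $0.4167, tofu $1.3500.
Take 1 serving of banana: +3.0 g fiber for $0.45 (total $0.45, still need 7.0 g).
Take 3 servings of orange: +6.0 g fiber for $0.90 (total $1.35, still need 1.0 g).
Take 0.3333 servings of kale: +1.0 g fiber for $0.42 (total $1.77, still need 0.0 g).
Greedy by cheapest-per-g is optimal for a single linear constraint, so the minimum cost is $1.77.

$1.77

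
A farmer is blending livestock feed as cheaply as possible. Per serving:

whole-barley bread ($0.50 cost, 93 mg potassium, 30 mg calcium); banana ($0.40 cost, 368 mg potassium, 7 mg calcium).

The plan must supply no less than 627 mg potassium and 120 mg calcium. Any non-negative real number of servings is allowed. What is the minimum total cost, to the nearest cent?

This is a tiny linear program; its minimum lies at a vertex of the feasible set. List the vertices and price them.
whole-barley bread only: max(627/93, 120/30) = 6.742 servings → $3.37.
banana only: max(627/368, 120/7) = 17.14 servings → $6.86.
whole-barley bread + banana with both tight: 3.828 servings and 0.7364 servings → $2.21.
So the least-cost plan costs $2.21.

$2.21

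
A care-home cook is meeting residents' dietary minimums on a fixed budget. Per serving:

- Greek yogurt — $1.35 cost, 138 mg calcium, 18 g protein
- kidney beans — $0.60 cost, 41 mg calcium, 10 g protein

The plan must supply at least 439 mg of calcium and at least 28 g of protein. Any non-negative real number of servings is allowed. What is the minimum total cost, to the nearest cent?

$4.29

This is a tiny linear program; its minimum lies at a vertex of the feasible set. List the vertices and price them.
Greek yogurt only: max(439/138, 28/18) = 3.181 servings → $4.29.
kidney beans only: max(439/41, 28/10) = 10.71 servings → $6.42.
Greek yogurt + kidney beans: intersection lies outside the first quadrant.
Cheapest feasible corner: $4.29.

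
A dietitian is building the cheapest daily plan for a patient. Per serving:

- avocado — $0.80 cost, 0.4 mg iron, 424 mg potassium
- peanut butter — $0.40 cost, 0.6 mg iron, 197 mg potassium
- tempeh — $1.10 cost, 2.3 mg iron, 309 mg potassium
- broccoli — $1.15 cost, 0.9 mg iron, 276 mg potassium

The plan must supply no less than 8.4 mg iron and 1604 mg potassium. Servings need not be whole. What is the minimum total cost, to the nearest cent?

$4.48

Minimising a linear cost over {iron ≥ 8.4, potassium ≥ 1604, servings ≥ 0} — the optimum is at a vertex, using one or two foods.
avocado only: max(8.4/0.4, 1604/424) = 21 servings → $16.80.
peanut butter only: max(8.4/0.6, 1604/197) = 14 servings → $5.60.
tempeh only: max(8.4/2.3, 1604/309) = 5.191 servings → $5.71.
broccoli only: max(8.4/0.9, 1604/276) = 9.333 servings → $10.73.
avocado + peanut butter: the both-tight solution has a negative serving — not a feasible corner.
avocado + tempeh with both tight: 1.284 servings and 3.429 servings → $4.80.
avocado + broccoli: the both-tight solution has a negative serving — not a feasible corner.
peanut butter + tempeh with both tight: 4.085 servings and 2.586 servings → $4.48.
peanut butter + broccoli: intersection lies outside the first quadrant.
tempeh + broccoli with both tight: 2.452 servings and 3.066 servings → $6.22.
The minimum over all feasible corners is $4.48.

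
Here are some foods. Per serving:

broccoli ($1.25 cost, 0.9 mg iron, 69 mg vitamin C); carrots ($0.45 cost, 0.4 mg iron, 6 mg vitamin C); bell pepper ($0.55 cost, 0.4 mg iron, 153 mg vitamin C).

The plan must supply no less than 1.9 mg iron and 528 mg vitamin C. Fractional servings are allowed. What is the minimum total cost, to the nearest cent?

An LP optimum is at a vertex; with two nutrient constraints at most two foods are used. Check each candidate.
broccoli only: max(1.9/0.9, 528/69) = 7.652 servings → $9.57.
carrots only: max(1.9/0.4, 528/6) = 88 servings → $39.60.
bell pepper only: max(1.9/0.4, 528/153) = 4.75 servings → $2.61.
broccoli + carrots: intersection lies outside the first quadrant.
broccoli + bell pepper with both tight: 0.7221 servings and 3.125 servings → $2.62.
carrots + bell pepper with both tight: 1.352 servings and 3.398 servings → $2.48.
The minimum over all feasible corners is $2.48.

$2.48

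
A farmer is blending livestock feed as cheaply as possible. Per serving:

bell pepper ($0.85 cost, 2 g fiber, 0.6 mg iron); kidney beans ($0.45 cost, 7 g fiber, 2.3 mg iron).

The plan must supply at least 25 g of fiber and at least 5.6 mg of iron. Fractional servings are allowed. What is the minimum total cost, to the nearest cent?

$1.61

Compare the cost at each extreme point of the feasible region.
bell pepper only: max(25/2, 5.6/0.6) = 12.5 servings → $10.62.
kidney beans only: max(25/7, 5.6/2.3) = 3.571 servings → $1.61.
bell pepper + kidney beans: intersection lies outside the first quadrant.
The minimum over all feasible corners is $1.61.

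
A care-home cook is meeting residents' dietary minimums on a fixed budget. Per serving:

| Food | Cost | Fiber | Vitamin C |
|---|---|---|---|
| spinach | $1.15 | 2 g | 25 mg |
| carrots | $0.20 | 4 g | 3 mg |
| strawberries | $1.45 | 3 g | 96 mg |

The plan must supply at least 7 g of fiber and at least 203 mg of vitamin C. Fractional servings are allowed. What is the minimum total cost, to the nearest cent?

Two binding constraints pin down two serving amounts, so the optimal mix uses at most two foods. The candidates are each food alone (scaled to the tighter of fiber/vitamin C) and each pair with both constraints tight.
spinach only: max(7/2, 203/25) = 8.12 servings → $9.34.
carrots only: max(7/4, 203/3) = 67.67 servings → $13.53.
strawberries only: max(7/3, 203/96) = 2.333 servings → $3.38.
spinach + carrots with both targets exact would need a negative amount; discard.
spinach + strawberries with both tight: 0.5385 servings and 1.974 servings → $3.48.
carrots + strawberries with both tight: 0.168 servings and 2.109 servings → $3.09.
So the least-cost plan costs $3.09.

$3.09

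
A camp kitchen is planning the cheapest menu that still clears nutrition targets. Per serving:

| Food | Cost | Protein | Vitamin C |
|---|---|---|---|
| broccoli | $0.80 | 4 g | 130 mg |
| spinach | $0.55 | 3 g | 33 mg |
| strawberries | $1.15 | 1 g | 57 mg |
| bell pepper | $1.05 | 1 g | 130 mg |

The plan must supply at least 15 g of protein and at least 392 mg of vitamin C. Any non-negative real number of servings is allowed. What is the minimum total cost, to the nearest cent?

$2.93

broccoli only: max(15/4, 392/130) = 3.75 servings → $3.00.
spinach only: max(15/3, 392/33) = 11.88 servings → $6.53.
strawberries only: max(15/1, 392/57) = 15 servings → $17.25.
bell pepper only: max(15/1, 392/130) = 15 servings → $15.75.
broccoli + spinach with both tight: 2.64 servings and 1.481 servings → $2.93.
broccoli + strawberries: the both-tight solution has a negative serving — not a feasible corner.
broccoli + bell pepper with both targets exact would need a negative amount; discard.
spinach + strawberries with both tight: 3.355 servings and 4.935 servings → $7.52.
spinach + bell pepper with both tight: 4.364 servings and 1.908 servings → $4.40.
strawberries + bell pepper with both targets exact would need a negative amount; discard.
So the least-cost plan costs $2.93.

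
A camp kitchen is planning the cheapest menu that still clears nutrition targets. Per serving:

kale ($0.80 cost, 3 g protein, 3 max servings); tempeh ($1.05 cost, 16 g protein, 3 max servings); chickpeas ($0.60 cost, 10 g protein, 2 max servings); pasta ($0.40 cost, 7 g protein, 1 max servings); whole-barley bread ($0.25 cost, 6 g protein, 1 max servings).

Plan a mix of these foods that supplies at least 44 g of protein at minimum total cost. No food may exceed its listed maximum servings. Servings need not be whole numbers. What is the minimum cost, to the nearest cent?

Cost per g of protein: whole-barley bread $0.0417, pasta $0.0571, chickpeas $0.0600, tempeh $0.0656, kale $0.2667.
Take 1 serving of whole-barley bread: +6.0 g protein for $0.25 (total $0.25, still need 38.0 g).
Take 1 serving of pasta: +7.0 g protein for $0.40 (total $0.65, still need 31.0 g).
Take 2 servings of chickpeas: +20.0 g protein for $1.20 (total $1.85, still need 11.0 g).
Take 0.6875 servings of tempeh: +11.0 g protein for $0.72 (total $2.57, still need 0.0 g).
Filling from the cheapest source first is optimal under one linear minimum: $2.57.

$2.57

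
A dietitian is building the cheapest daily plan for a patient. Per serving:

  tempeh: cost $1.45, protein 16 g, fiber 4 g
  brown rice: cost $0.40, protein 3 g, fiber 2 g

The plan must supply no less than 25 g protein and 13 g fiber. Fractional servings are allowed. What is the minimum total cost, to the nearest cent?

$2.96

Minimising a linear cost over {protein ≥ 25, fiber ≥ 13, servings ≥ 0} — the optimum is at a vertex, using one or two foods.
tempeh only: max(25/16, 13/4) = 3.25 servings → $4.71.
brown rice only: max(25/3, 13/2) = 8.333 servings → $3.33.
tempeh + brown rice with both tight: 0.55 servings and 5.4 servings → $2.96.
So the least-cost plan costs $2.96.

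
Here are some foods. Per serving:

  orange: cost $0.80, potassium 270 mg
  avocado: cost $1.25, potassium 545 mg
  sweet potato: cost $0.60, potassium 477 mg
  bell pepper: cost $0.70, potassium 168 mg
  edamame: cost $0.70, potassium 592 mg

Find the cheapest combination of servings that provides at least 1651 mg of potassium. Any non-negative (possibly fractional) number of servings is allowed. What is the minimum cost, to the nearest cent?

Cost per mg of potassium: edamame $0.0012, sweet potato $0.0013, avocado $0.0023, orange $0.0030, bell pepper $0.0042.
With no serving limits, use only edamame: 1651 mg / 592 mg = 2.789 servings × $0.70 = $1.95.

$1.95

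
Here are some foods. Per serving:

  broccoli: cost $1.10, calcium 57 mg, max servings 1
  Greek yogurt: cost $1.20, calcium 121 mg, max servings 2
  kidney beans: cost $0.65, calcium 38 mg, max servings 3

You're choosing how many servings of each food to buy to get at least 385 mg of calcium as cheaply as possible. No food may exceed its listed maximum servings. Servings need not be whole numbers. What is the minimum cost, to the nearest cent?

$4.91

Cost per mg of calcium: Greek yogurt $0.0099, kidney beans $0.0171, broccoli $0.0193.
Take 2 servings of Greek yogurt: +242.0 mg calcium for $2.40 (total $2.40, still need 143.0 mg).
Take 3 servings of kidney beans: +114.0 mg calcium for $1.95 (total $4.35, still need 29.0 mg).
Take 0.5088 servings of broccoli: +29.0 mg calcium for $0.56 (total $4.91, still need 0.0 mg).
Greedy by cheapest-per-mg is optimal for a single linear constraint, so the minimum cost is $4.91.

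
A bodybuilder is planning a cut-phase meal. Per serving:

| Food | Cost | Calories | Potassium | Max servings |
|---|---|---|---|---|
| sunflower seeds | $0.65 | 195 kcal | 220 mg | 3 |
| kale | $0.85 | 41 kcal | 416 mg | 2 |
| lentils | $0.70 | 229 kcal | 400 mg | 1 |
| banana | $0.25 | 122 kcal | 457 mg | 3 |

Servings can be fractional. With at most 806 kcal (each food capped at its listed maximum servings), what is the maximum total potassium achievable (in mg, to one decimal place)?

Potassium per kcal: kale 10.15, banana 3.746, lentils 1.747, sunflower seeds 1.128.
Take 2 servings of kale: uses 82 kcal, +832.0 mg potassium (running total 832.0 mg).
Take 3 servings of banana: uses 366 kcal, +1371.0 mg potassium (running total 2203.0 mg).
Take 1 serving of lentils: uses 229 kcal, +400.0 mg potassium (running total 2603.0 mg).
Take 0.6615 servings of sunflower seeds: uses 129 kcal, +145.5 mg potassium (running total 2748.5 mg).
Filling greedily by potassium-per-kcal is optimal for one linear limit, giving 2748.5 mg.

2748.5 mg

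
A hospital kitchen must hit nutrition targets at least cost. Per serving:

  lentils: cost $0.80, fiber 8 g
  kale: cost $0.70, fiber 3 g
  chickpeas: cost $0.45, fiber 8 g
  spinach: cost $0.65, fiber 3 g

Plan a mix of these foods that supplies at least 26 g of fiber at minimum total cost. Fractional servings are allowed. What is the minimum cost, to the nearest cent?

Cost per g of fiber: chickpeas $0.0563, lentils $0.1000, spinach $0.2167, kale $0.2333.
With no serving limits, use only chickpeas: 26 g / 8 g = 3.25 servings × $0.45 = $1.46.

$1.46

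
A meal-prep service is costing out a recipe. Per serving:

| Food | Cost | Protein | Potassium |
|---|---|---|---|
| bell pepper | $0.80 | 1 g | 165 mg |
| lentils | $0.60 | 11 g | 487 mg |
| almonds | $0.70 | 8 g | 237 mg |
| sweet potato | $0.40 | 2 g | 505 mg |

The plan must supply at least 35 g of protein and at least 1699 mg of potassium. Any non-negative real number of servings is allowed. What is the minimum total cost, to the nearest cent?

$2.01

bell pepper only: max(35/1, 1699/165) = 35 servings → $28.00.
lentils only: max(35/11, 1699/487) = 3.489 servings → $2.09.
almonds only: max(35/8, 1699/237) = 7.169 servings → $5.02.
sweet potato only: max(35/2, 1699/505) = 17.5 servings → $7.00.
bell pepper + lentils with both tight: 1.238 servings and 3.069 servings → $2.83.
bell pepper + almonds with both tight: 4.891 servings and 3.764 servings → $6.55.
bell pepper + sweet potato with both targets exact would need a negative amount; discard.
lentils + almonds: the both-tight solution has a negative serving — not a feasible corner.
lentils + sweet potato with both tight: 3.117 servings and 0.3589 servings → $2.01.
almonds + sweet potato with both tight: 4.004 servings and 1.485 servings → $3.40.
So the least-cost plan costs $2.01.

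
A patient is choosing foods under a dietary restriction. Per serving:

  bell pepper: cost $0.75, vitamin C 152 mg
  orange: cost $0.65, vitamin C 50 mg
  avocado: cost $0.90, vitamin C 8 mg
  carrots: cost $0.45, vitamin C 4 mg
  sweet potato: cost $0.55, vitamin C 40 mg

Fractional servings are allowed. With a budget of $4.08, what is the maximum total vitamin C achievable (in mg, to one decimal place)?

826.9 mg

Vitamin C per dollar: bell pepper 202.7, orange 76.92, sweet potato 72.73, avocado 8.889, carrots 8.889.
With no serving limits, spend the whole cost allowance on bell pepper: $4.08 / $0.75 × 152 mg = 826.9 mg.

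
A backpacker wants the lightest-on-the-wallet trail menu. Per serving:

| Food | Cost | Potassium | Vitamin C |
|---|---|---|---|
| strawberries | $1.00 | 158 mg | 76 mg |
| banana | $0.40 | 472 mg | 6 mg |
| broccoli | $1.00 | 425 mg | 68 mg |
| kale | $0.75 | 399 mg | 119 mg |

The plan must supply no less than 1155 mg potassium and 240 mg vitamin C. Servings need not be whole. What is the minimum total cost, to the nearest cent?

Check every corner: each single food scaled to meet both minima, and each pair solved so both constraints bind.
strawberries only: max(1155/158, 240/76) = 7.31 servings → $7.31.
banana only: max(1155/472, 240/6) = 40 servings → $16.00.
broccoli only: max(1155/425, 240/68) = 3.529 servings → $3.53.
kale only: max(1155/399, 240/119) = 2.895 servings → $2.17.
strawberries + banana with both tight: 3.045 servings and 1.428 servings → $3.62.
strawberries + broccoli with both tight: 1.088 servings and 2.313 servings → $3.40.
strawberries + kale with both targets exact would need a negative amount; discard.
banana + broccoli: the both-tight solution has a negative serving — not a feasible corner.
banana + kale with both tight: 0.7752 servings and 1.978 servings → $1.79.
broccoli + kale with both tight: 1.778 servings and 1.001 servings → $2.53.
So the least-cost plan costs $1.79.

$1.79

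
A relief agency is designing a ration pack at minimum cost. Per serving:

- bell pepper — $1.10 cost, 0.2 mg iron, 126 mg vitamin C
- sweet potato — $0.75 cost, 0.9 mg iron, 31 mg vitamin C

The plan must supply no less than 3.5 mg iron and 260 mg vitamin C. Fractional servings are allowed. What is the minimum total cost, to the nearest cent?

$4.01

This is a tiny linear program; its minimum lies at a vertex of the feasible set. List the vertices and price them.
bell pepper only: max(3.5/0.2, 260/126) = 17.5 servings → $19.25.
sweet potato only: max(3.5/0.9, 260/31) = 8.387 servings → $6.29.
bell pepper + sweet potato with both tight: 1.171 servings and 3.629 servings → $4.01.
Cheapest feasible corner: $4.01.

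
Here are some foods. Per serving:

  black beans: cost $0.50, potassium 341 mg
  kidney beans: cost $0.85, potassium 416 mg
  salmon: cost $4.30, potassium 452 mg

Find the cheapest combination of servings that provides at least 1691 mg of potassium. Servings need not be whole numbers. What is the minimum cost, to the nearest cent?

Cost per mg of potassium: black beans $0.0015, kidney beans $0.0020, salmon $0.0095.
With no serving limits, use only black beans: 1691 mg / 341 mg = 4.959 servings × $0.50 = $2.48.

$2.48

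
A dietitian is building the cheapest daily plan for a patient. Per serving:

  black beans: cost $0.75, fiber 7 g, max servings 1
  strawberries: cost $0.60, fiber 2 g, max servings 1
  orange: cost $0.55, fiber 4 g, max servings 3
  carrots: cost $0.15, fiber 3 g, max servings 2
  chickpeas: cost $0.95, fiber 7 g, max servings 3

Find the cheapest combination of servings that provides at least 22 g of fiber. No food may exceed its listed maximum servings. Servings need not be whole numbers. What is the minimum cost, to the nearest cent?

Cost per g of fiber: carrots $0.0500, black beans $0.1071, chickpeas $0.1357, orange $0.1375, strawberries $0.3000.
Take 2 servings of carrots: +6.0 g fiber for $0.30 (total $0.30, still need 16.0 g).
Take 1 serving of black beans: +7.0 g fiber for $0.75 (total $1.05, still need 9.0 g).
Take 1.286 servings of chickpeas: +9.0 g fiber for $1.22 (total $2.27, still need 0.0 g).
Filling from the cheapest source first is optimal under one linear minimum: $2.27.

$2.27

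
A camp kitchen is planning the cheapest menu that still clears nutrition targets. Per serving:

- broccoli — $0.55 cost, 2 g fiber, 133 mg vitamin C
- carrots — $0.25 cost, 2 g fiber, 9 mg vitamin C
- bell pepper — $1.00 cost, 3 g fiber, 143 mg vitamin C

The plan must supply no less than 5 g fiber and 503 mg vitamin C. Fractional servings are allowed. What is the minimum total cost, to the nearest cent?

Two binding constraints pin down two serving amounts, so the optimal mix uses at most two foods. The candidates are each food alone (scaled to the tighter of fiber/vitamin C) and each pair with both constraints tight.
broccoli only: max(5/2, 503/133) = 3.782 servings → $2.08.
carrots only: max(5/2, 503/9) = 55.89 servings → $13.97.
bell pepper only: max(5/3, 503/143) = 3.517 servings → $3.52.
broccoli + carrots: intersection lies outside the first quadrant.
broccoli + bell pepper: intersection lies outside the first quadrant.
carrots + bell pepper with both targets exact would need a negative amount; discard.
The minimum over all feasible corners is $2.08.

$2.08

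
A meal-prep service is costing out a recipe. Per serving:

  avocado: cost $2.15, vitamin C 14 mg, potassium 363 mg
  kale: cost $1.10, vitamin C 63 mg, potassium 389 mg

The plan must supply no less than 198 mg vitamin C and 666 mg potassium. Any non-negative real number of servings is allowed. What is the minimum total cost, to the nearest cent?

At the optimum either one food covers both requirements or two foods hit both targets exactly; no other combination can be cheaper.
avocado only: max(198/14, 666/363) = 14.14 servings → $30.41.
kale only: max(198/63, 666/389) = 3.143 servings → $3.46.
avocado + kale: the both-tight solution has a negative serving — not a feasible corner.
So the least-cost plan costs $3.46.

$3.46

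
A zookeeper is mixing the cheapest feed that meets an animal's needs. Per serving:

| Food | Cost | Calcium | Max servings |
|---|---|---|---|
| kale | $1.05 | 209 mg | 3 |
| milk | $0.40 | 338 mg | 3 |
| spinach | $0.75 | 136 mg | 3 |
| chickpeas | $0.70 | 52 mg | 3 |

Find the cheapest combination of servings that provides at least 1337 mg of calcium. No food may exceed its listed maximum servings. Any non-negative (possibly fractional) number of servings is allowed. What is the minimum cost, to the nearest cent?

Cost per mg of calcium: milk $0.0012, kale $0.0050, spinach $0.0055, chickpeas $0.0135.
Take 3 servings of milk: +1014.0 mg calcium for $1.20 (total $1.20, still need 323.0 mg).
Take 1.545 servings of kale: +323.0 mg calcium for $1.62 (total $2.82, still need 0.0 mg).
Greedy by cheapest-per-mg is optimal for a single linear constraint, so the minimum cost is $2.82.

$2.82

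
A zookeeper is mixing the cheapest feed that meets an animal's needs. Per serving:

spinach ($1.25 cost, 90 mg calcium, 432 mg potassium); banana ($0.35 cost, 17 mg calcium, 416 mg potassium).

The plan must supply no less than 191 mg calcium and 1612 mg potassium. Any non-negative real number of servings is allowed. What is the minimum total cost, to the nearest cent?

$2.89

At the optimum either one food covers both requirements or two foods hit both targets exactly; no other combination can be cheaper.
spinach only: max(191/90, 1612/432) = 3.731 servings → $4.66.
banana only: max(191/17, 1612/416) = 11.24 servings → $3.93.
spinach + banana with both tight: 1.73 servings and 2.079 servings → $2.89.
Cheapest feasible corner: $2.89.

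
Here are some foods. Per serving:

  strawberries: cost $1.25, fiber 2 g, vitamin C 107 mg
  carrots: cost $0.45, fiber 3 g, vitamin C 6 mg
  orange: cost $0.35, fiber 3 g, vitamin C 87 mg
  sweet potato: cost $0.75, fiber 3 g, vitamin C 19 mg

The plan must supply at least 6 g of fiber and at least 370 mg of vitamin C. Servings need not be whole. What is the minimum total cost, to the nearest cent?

The cheapest plan sits at a corner of the feasible region — with two constraints it uses at most two foods.
strawberries only: max(6/2, 370/107) = 3.458 servings → $4.32.
carrots only: max(6/3, 370/6) = 61.67 servings → $27.75.
orange only: max(6/3, 370/87) = 4.253 servings → $1.49.
sweet potato only: max(6/3, 370/19) = 19.47 servings → $14.61.
strawberries + carrots: the both-tight solution has a negative serving — not a feasible corner.
strawberries + orange: the both-tight solution has a negative serving — not a feasible corner.
strawberries + sweet potato: the both-tight solution has a negative serving — not a feasible corner.
carrots + orange with both targets exact would need a negative amount; discard.
carrots + sweet potato: the both-tight solution has a negative serving — not a feasible corner.
orange + sweet potato: the both-tight solution has a negative serving — not a feasible corner.
So the least-cost plan costs $1.49.

$1.49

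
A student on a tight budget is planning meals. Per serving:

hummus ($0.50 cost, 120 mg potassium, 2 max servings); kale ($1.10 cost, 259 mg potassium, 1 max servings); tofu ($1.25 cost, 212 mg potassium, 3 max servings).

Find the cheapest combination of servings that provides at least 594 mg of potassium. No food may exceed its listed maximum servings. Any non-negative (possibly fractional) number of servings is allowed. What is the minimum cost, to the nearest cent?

$2.66

Cost per mg of potassium: hummus $0.0042, kale $0.0042, tofu $0.0059.
Take 2 servings of hummus: +240.0 mg potassium for $1.00 (total $1.00, still need 354.0 mg).
Take 1 serving of kale: +259.0 mg potassium for $1.10 (total $2.10, still need 95.0 mg).
Take 0.4481 servings of tofu: +95.0 mg potassium for $0.56 (total $2.66, still need 0.0 mg).
Greedy by cheapest-per-mg is optimal for a single linear constraint, so the minimum cost is $2.66.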